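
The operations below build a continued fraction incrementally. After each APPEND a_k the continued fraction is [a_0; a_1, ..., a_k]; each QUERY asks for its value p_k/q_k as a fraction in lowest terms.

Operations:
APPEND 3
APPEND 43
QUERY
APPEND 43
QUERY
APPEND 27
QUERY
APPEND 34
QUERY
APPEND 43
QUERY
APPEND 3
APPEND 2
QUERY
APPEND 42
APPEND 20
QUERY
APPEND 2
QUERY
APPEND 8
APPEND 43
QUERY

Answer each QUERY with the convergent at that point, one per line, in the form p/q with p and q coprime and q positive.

130/43
5593/1850
151141/49993
5144387/1701612
221359782/73219309
1559807248/515938387
1325182370228/438331374247
2716545868605/898553520287
994191166588529/328849213591636

APPEND 3: p_0 = 3·1 + 0 = 3, q_0 = 3·0 + 1 = 1 → 3/1
APPEND 43: p_1 = 43·3 + 1 = 130, q_1 = 43·1 + 0 = 43 → 130/43
APPEND 43: p_2 = 43·130 + 3 = 5593, q_2 = 43·43 + 1 = 1850 → 5593/1850
APPEND 27: p_3 = 27·5593 + 130 = 151141, q_3 = 27·1850 + 43 = 49993 → 151141/49993
APPEND 34: p_4 = 34·151141 + 5593 = 5144387, q_4 = 34·49993 + 1850 = 1701612 → 5144387/1701612
APPEND 43: p_5 = 43·5144387 + 151141 = 221359782, q_5 = 43·1701612 + 49993 = 73219309 → 221359782/73219309
APPEND 3: p_6 = 3·221359782 + 5144387 = 669223733, q_6 = 3·73219309 + 1701612 = 221359539 → 669223733/221359539
APPEND 2: p_7 = 2·669223733 + 221359782 = 1559807248, q_7 = 2·221359539 + 73219309 = 515938387 → 1559807248/515938387
APPEND 42: p_8 = 42·1559807248 + 669223733 = 66181128149, q_8 = 42·515938387 + 221359539 = 21890771793 → 66181128149/21890771793
APPEND 20: p_9 = 20·66181128149 + 1559807248 = 1325182370228, q_9 = 20·21890771793 + 515938387 = 438331374247 → 1325182370228/438331374247
APPEND 2: p_10 = 2·1325182370228 + 66181128149 = 2716545868605, q_10 = 2·438331374247 + 21890771793 = 898553520287 → 2716545868605/898553520287
APPEND 8: p_11 = 8·2716545868605 + 1325182370228 = 23057549319068, q_11 = 8·898553520287 + 438331374247 = 7626759536543 → 23057549319068/7626759536543
APPEND 43: p_12 = 43·23057549319068 + 2716545868605 = 994191166588529, q_12 = 43·7626759536543 + 898553520287 = 328849213591636 → 994191166588529/328849213591636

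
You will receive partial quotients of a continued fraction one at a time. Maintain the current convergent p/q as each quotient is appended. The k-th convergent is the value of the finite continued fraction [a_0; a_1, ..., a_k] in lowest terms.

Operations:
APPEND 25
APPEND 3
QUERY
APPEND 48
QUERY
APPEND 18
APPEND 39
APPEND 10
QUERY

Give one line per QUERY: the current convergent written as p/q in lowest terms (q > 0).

76/3
3673/145
25917020/1023133

APPEND 25: p_0 = 25·1 + 0 = 25, q_0 = 25·0 + 1 = 1 → 25/1
APPEND 3: p_1 = 3·25 + 1 = 76, q_1 = 3·1 + 0 = 3 → 76/3
APPEND 48: p_2 = 48·76 + 25 = 3673, q_2 = 48·3 + 1 = 145 → 3673/145
APPEND 18: p_3 = 18·3673 + 76 = 66190, q_3 = 18·145 + 3 = 2613 → 66190/2613
APPEND 39: p_4 = 39·66190 + 3673 = 2585083, q_4 = 39·2613 + 145 = 102052 → 2585083/102052
APPEND 10: p_5 = 10·2585083 + 66190 = 25917020, q_5 = 10·102052 + 2613 = 1023133 → 25917020/1023133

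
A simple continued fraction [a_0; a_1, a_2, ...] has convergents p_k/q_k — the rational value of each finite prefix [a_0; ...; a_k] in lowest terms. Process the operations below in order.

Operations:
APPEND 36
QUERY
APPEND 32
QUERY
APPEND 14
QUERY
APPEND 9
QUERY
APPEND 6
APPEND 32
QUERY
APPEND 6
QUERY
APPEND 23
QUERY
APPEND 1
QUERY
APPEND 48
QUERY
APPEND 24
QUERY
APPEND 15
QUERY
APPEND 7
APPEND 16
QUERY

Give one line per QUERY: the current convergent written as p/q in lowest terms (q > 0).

APPEND 36: p_0 = 36·1 + 0 = 36, q_0 = 36·0 + 1 = 1 → 36/1
APPEND 32: p_1 = 32·36 + 1 = 1153, q_1 = 32·1 + 0 = 32 → 1153/32
APPEND 14: p_2 = 14·1153 + 36 = 16178, q_2 = 14·32 + 1 = 449 → 16178/449
APPEND 9: p_3 = 9·16178 + 1153 = 146755, q_3 = 9·449 + 32 = 4073 → 146755/4073
APPEND 6: p_4 = 6·146755 + 16178 = 896708, q_4 = 6·4073 + 449 = 24887 → 896708/24887
APPEND 32: p_5 = 32·896708 + 146755 = 28841411, q_5 = 32·24887 + 4073 = 800457 → 28841411/800457
APPEND 6: p_6 = 6·28841411 + 896708 = 173945174, q_6 = 6·800457 + 24887 = 4827629 → 173945174/4827629
APPEND 23: p_7 = 23·173945174 + 28841411 = 4029580413, q_7 = 23·4827629 + 800457 = 111835924 → 4029580413/111835924
APPEND 1: p_8 = 1·4029580413 + 173945174 = 4203525587, q_8 = 1·111835924 + 4827629 = 116663553 → 4203525587/116663553
APPEND 48: p_9 = 48·4203525587 + 4029580413 = 205798808589, q_9 = 48·116663553 + 111835924 = 5711686468 → 205798808589/5711686468
APPEND 24: p_10 = 24·205798808589 + 4203525587 = 4943374931723, q_10 = 24·5711686468 + 116663553 = 137197138785 → 4943374931723/137197138785
APPEND 15: p_11 = 15·4943374931723 + 205798808589 = 74356422784434, q_11 = 15·137197138785 + 5711686468 = 2063668768243 → 74356422784434/2063668768243
APPEND 7: p_12 = 7·74356422784434 + 4943374931723 = 525438334422761, q_12 = 7·2063668768243 + 137197138785 = 14582878516486 → 525438334422761/14582878516486
APPEND 16: p_13 = 16·525438334422761 + 74356422784434 = 8481369773548610, q_13 = 16·14582878516486 + 2063668768243 = 235389725032019 → 8481369773548610/235389725032019

36/1
1153/32
16178/449
146755/4073
28841411/800457
173945174/4827629
4029580413/111835924
4203525587/116663553
205798808589/5711686468
4943374931723/137197138785
74356422784434/2063668768243
8481369773548610/235389725032019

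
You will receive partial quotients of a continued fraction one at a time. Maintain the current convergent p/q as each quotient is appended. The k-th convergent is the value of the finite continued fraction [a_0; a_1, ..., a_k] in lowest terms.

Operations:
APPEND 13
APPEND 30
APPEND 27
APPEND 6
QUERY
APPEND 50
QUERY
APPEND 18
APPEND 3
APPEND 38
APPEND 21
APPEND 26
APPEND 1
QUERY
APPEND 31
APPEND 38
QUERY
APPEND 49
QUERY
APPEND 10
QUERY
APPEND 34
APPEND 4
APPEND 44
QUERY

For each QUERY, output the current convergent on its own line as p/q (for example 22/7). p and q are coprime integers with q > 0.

APPEND 13: p_0 = 13·1 + 0 = 13, q_0 = 13·0 + 1 = 1 → 13/1
APPEND 30: p_1 = 30·13 + 1 = 391, q_1 = 30·1 + 0 = 30 → 391/30
APPEND 27: p_2 = 27·391 + 13 = 10570, q_2 = 27·30 + 1 = 811 → 10570/811
APPEND 6: p_3 = 6·10570 + 391 = 63811, q_3 = 6·811 + 30 = 4896 → 63811/4896
APPEND 50: p_4 = 50·63811 + 10570 = 3201120, q_4 = 50·4896 + 811 = 245611 → 3201120/245611
APPEND 18: p_5 = 18·3201120 + 63811 = 57683971, q_5 = 18·245611 + 4896 = 4425894 → 57683971/4425894
APPEND 3: p_6 = 3·57683971 + 3201120 = 176253033, q_6 = 3·4425894 + 245611 = 13523293 → 176253033/13523293
APPEND 38: p_7 = 38·176253033 + 57683971 = 6755299225, q_7 = 38·13523293 + 4425894 = 518311028 → 6755299225/518311028
APPEND 21: p_8 = 21·6755299225 + 176253033 = 142037536758, q_8 = 21·518311028 + 13523293 = 10898054881 → 142037536758/10898054881
APPEND 26: p_9 = 26·142037536758 + 6755299225 = 3699731254933, q_9 = 26·10898054881 + 518311028 = 283867737934 → 3699731254933/283867737934
APPEND 1: p_10 = 1·3699731254933 + 142037536758 = 3841768791691, q_10 = 1·283867737934 + 10898054881 = 294765792815 → 3841768791691/294765792815
APPEND 31: p_11 = 31·3841768791691 + 3699731254933 = 122794563797354, q_11 = 31·294765792815 + 283867737934 = 9421607315199 → 122794563797354/9421607315199
APPEND 38: p_12 = 38·122794563797354 + 3841768791691 = 4670035193091143, q_12 = 38·9421607315199 + 294765792815 = 358315843770377 → 4670035193091143/358315843770377
APPEND 49: p_13 = 49·4670035193091143 + 122794563797354 = 228954519025263361, q_13 = 49·358315843770377 + 9421607315199 = 17566897952063672 → 228954519025263361/17566897952063672
APPEND 10: p_14 = 10·228954519025263361 + 4670035193091143 = 2294215225445724753, q_14 = 10·17566897952063672 + 358315843770377 = 176027295364407097 → 2294215225445724753/176027295364407097
APPEND 34: p_15 = 34·2294215225445724753 + 228954519025263361 = 78232272184179904963, q_15 = 34·176027295364407097 + 17566897952063672 = 6002494940341904970 → 78232272184179904963/6002494940341904970
APPEND 4: p_16 = 4·78232272184179904963 + 2294215225445724753 = 315223303962165344605, q_16 = 4·6002494940341904970 + 176027295364407097 = 24186007056732026977 → 315223303962165344605/24186007056732026977
APPEND 44: p_17 = 44·315223303962165344605 + 78232272184179904963 = 13948057646519455067583, q_17 = 44·24186007056732026977 + 6002494940341904970 = 1070186805436551091958 → 13948057646519455067583/1070186805436551091958

63811/4896
3201120/245611
3841768791691/294765792815
4670035193091143/358315843770377
228954519025263361/17566897952063672
2294215225445724753/176027295364407097
13948057646519455067583/1070186805436551091958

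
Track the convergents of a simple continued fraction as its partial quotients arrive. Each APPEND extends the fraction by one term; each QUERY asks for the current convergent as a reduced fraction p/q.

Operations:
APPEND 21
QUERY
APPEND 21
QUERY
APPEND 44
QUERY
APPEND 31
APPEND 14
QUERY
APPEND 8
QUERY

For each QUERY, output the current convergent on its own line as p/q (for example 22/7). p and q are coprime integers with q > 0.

APPEND 21: p_0 = 21·1 + 0 = 21, q_0 = 21·0 + 1 = 1 → 21/1
APPEND 21: p_1 = 21·21 + 1 = 442, q_1 = 21·1 + 0 = 21 → 442/21
APPEND 44: p_2 = 44·442 + 21 = 19469, q_2 = 44·21 + 1 = 925 → 19469/925
APPEND 31: p_3 = 31·19469 + 442 = 603981, q_3 = 31·925 + 21 = 28696 → 603981/28696
APPEND 14: p_4 = 14·603981 + 19469 = 8475203, q_4 = 14·28696 + 925 = 402669 → 8475203/402669
APPEND 8: p_5 = 8·8475203 + 603981 = 68405605, q_5 = 8·402669 + 28696 = 3250048 → 68405605/3250048

21/1
442/21
19469/925
8475203/402669
68405605/3250048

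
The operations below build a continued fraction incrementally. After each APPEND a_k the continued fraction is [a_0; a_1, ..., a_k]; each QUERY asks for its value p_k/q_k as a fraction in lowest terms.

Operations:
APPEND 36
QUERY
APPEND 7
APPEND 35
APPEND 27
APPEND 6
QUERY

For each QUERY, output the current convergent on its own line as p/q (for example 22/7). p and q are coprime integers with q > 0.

APPEND 36: p_0 = 36·1 + 0 = 36, q_0 = 36·0 + 1 = 1 → 36/1
APPEND 7: p_1 = 7·36 + 1 = 253, q_1 = 7·1 + 0 = 7 → 253/7
APPEND 35: p_2 = 35·253 + 36 = 8891, q_2 = 35·7 + 1 = 246 → 8891/246
APPEND 27: p_3 = 27·8891 + 253 = 240310, q_3 = 27·246 + 7 = 6649 → 240310/6649
APPEND 6: p_4 = 6·240310 + 8891 = 1450751, q_4 = 6·6649 + 246 = 40140 → 1450751/40140

36/1
1450751/40140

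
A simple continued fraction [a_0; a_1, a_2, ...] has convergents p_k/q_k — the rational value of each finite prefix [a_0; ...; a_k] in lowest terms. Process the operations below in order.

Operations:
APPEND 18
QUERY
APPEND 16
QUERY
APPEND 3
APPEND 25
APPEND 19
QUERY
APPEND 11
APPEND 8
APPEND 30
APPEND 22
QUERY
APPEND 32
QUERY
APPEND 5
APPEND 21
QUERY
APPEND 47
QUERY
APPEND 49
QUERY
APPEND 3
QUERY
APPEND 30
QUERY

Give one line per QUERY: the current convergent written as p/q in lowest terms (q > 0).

APPEND 18: p_0 = 18·1 + 0 = 18, q_0 = 18·0 + 1 = 1 → 18/1
APPEND 16: p_1 = 16·18 + 1 = 289, q_1 = 16·1 + 0 = 16 → 289/16
APPEND 3: p_2 = 3·289 + 18 = 885, q_2 = 3·16 + 1 = 49 → 885/49
APPEND 25: p_3 = 25·885 + 289 = 22414, q_3 = 25·49 + 16 = 1241 → 22414/1241
APPEND 19: p_4 = 19·22414 + 885 = 426751, q_4 = 19·1241 + 49 = 23628 → 426751/23628
APPEND 11: p_5 = 11·426751 + 22414 = 4716675, q_5 = 11·23628 + 1241 = 261149 → 4716675/261149
APPEND 8: p_6 = 8·4716675 + 426751 = 38160151, q_6 = 8·261149 + 23628 = 2112820 → 38160151/2112820
APPEND 30: p_7 = 30·38160151 + 4716675 = 1149521205, q_7 = 30·2112820 + 261149 = 63645749 → 1149521205/63645749
APPEND 22: p_8 = 22·1149521205 + 38160151 = 25327626661, q_8 = 22·63645749 + 2112820 = 1402319298 → 25327626661/1402319298
APPEND 32: p_9 = 32·25327626661 + 1149521205 = 811633574357, q_9 = 32·1402319298 + 63645749 = 44937863285 → 811633574357/44937863285
APPEND 5: p_10 = 5·811633574357 + 25327626661 = 4083495498446, q_10 = 5·44937863285 + 1402319298 = 226091635723 → 4083495498446/226091635723
APPEND 21: p_11 = 21·4083495498446 + 811633574357 = 86565039041723, q_11 = 21·226091635723 + 44937863285 = 4792862213468 → 86565039041723/4792862213468
APPEND 47: p_12 = 47·86565039041723 + 4083495498446 = 4072640330459427, q_12 = 47·4792862213468 + 226091635723 = 225490615668719 → 4072640330459427/225490615668719
APPEND 49: p_13 = 49·4072640330459427 + 86565039041723 = 199645941231553646, q_13 = 49·225490615668719 + 4792862213468 = 11053833029980699 → 199645941231553646/11053833029980699
APPEND 3: p_14 = 3·199645941231553646 + 4072640330459427 = 603010464025120365, q_14 = 3·11053833029980699 + 225490615668719 = 33386989705610816 → 603010464025120365/33386989705610816
APPEND 30: p_15 = 30·603010464025120365 + 199645941231553646 = 18289959861985164596, q_15 = 30·33386989705610816 + 11053833029980699 = 1012663524198305179 → 18289959861985164596/1012663524198305179

18/1
289/16
426751/23628
25327626661/1402319298
811633574357/44937863285
86565039041723/4792862213468
4072640330459427/225490615668719
199645941231553646/11053833029980699
603010464025120365/33386989705610816
18289959861985164596/1012663524198305179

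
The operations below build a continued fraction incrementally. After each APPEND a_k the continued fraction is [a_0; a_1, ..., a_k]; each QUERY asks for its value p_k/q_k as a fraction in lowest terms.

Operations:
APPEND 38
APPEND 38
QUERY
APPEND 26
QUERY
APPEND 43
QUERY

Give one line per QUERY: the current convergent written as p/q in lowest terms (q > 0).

APPEND 38: p_0 = 38·1 + 0 = 38, q_0 = 38·0 + 1 = 1 → 38/1
APPEND 38: p_1 = 38·38 + 1 = 1445, q_1 = 38·1 + 0 = 38 → 1445/38
APPEND 26: p_2 = 26·1445 + 38 = 37608, q_2 = 26·38 + 1 = 989 → 37608/989
APPEND 43: p_3 = 43·37608 + 1445 = 1618589, q_3 = 43·989 + 38 = 42565 → 1618589/42565

1445/38
37608/989
1618589/42565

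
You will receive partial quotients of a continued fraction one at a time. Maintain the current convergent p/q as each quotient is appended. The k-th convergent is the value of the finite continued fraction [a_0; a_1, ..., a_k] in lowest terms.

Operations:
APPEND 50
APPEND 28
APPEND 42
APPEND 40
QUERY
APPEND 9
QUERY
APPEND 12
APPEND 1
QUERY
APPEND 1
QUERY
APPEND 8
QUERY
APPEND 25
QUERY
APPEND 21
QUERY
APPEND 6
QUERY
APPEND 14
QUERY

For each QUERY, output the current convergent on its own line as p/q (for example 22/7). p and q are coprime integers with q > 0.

APPEND 50: p_0 = 50·1 + 0 = 50, q_0 = 50·0 + 1 = 1 → 50/1
APPEND 28: p_1 = 28·50 + 1 = 1401, q_1 = 28·1 + 0 = 28 → 1401/28
APPEND 42: p_2 = 42·1401 + 50 = 58892, q_2 = 42·28 + 1 = 1177 → 58892/1177
APPEND 40: p_3 = 40·58892 + 1401 = 2357081, q_3 = 40·1177 + 28 = 47108 → 2357081/47108
APPEND 9: p_4 = 9·2357081 + 58892 = 21272621, q_4 = 9·47108 + 1177 = 425149 → 21272621/425149
APPEND 12: p_5 = 12·21272621 + 2357081 = 257628533, q_5 = 12·425149 + 47108 = 5148896 → 257628533/5148896
APPEND 1: p_6 = 1·257628533 + 21272621 = 278901154, q_6 = 1·5148896 + 425149 = 5574045 → 278901154/5574045
APPEND 1: p_7 = 1·278901154 + 257628533 = 536529687, q_7 = 1·5574045 + 5148896 = 10722941 → 536529687/10722941
APPEND 8: p_8 = 8·536529687 + 278901154 = 4571138650, q_8 = 8·10722941 + 5574045 = 91357573 → 4571138650/91357573
APPEND 25: p_9 = 25·4571138650 + 536529687 = 114814995937, q_9 = 25·91357573 + 10722941 = 2294662266 → 114814995937/2294662266
APPEND 21: p_10 = 21·114814995937 + 4571138650 = 2415686053327, q_10 = 21·2294662266 + 91357573 = 48279265159 → 2415686053327/48279265159
APPEND 6: p_11 = 6·2415686053327 + 114814995937 = 14608931315899, q_11 = 6·48279265159 + 2294662266 = 291970253220 → 14608931315899/291970253220
APPEND 14: p_12 = 14·14608931315899 + 2415686053327 = 206940724475913, q_12 = 14·291970253220 + 48279265159 = 4135862810239 → 206940724475913/4135862810239

2357081/47108
21272621/425149
278901154/5574045
536529687/10722941
4571138650/91357573
114814995937/2294662266
2415686053327/48279265159
14608931315899/291970253220
206940724475913/4135862810239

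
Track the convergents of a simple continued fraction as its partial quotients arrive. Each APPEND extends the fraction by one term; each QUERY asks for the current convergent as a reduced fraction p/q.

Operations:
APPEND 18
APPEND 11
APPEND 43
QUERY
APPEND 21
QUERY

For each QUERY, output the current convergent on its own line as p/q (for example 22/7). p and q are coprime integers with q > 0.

APPEND 18: p_0 = 18·1 + 0 = 18, q_0 = 18·0 + 1 = 1 → 18/1
APPEND 11: p_1 = 11·18 + 1 = 199, q_1 = 11·1 + 0 = 11 → 199/11
APPEND 43: p_2 = 43·199 + 18 = 8575, q_2 = 43·11 + 1 = 474 → 8575/474
APPEND 21: p_3 = 21·8575 + 199 = 180274, q_3 = 21·474 + 11 = 9965 → 180274/9965

8575/474
180274/9965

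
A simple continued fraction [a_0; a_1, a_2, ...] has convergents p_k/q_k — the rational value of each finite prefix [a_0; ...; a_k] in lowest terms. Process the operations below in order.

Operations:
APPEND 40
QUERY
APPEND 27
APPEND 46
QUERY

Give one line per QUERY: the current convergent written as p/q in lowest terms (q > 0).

APPEND 40: p_0 = 40·1 + 0 = 40, q_0 = 40·0 + 1 = 1 → 40/1
APPEND 27: p_1 = 27·40 + 1 = 1081, q_1 = 27·1 + 0 = 27 → 1081/27
APPEND 46: p_2 = 46·1081 + 40 = 49766, q_2 = 46·27 + 1 = 1243 → 49766/1243

40/1
49766/1243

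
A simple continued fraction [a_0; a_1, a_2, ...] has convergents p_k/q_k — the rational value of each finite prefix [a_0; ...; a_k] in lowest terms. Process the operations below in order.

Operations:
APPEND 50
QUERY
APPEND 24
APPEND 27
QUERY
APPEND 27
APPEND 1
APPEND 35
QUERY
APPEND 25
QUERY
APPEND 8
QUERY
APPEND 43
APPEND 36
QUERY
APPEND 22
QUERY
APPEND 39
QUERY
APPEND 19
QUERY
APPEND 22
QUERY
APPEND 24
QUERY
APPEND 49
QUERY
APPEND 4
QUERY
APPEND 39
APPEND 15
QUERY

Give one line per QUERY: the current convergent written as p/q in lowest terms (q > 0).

50/1
32477/649
32747575/654407
819599932/16378371
6589547031/131681375
10236713948571/204564071231
225491876990827/4506088244578
8804419916590824/175942005609773
167509470292216483/3347404194830265
3694012766345353450/73818834291875603
88823815862580699283/1774999427199844737
4356060990032799618317/87048790767084267716
17513067775993779172551/349970162495536915601
10327998631582846589389641/206388247083890896557926

APPEND 50: p_0 = 50·1 + 0 = 50, q_0 = 50·0 + 1 = 1 → 50/1
APPEND 24: p_1 = 24·50 + 1 = 1201, q_1 = 24·1 + 0 = 24 → 1201/24
APPEND 27: p_2 = 27·1201 + 50 = 32477, q_2 = 27·24 + 1 = 649 → 32477/649
APPEND 27: p_3 = 27·32477 + 1201 = 878080, q_3 = 27·649 + 24 = 17547 → 878080/17547
APPEND 1: p_4 = 1·878080 + 32477 = 910557, q_4 = 1·17547 + 649 = 18196 → 910557/18196
APPEND 35: p_5 = 35·910557 + 878080 = 32747575, q_5 = 35·18196 + 17547 = 654407 → 32747575/654407
APPEND 25: p_6 = 25·32747575 + 910557 = 819599932, q_6 = 25·654407 + 18196 = 16378371 → 819599932/16378371
APPEND 8: p_7 = 8·819599932 + 32747575 = 6589547031, q_7 = 8·16378371 + 654407 = 131681375 → 6589547031/131681375
APPEND 43: p_8 = 43·6589547031 + 819599932 = 284170122265, q_8 = 43·131681375 + 16378371 = 5678677496 → 284170122265/5678677496
APPEND 36: p_9 = 36·284170122265 + 6589547031 = 10236713948571, q_9 = 36·5678677496 + 131681375 = 204564071231 → 10236713948571/204564071231
APPEND 22: p_10 = 22·10236713948571 + 284170122265 = 225491876990827, q_10 = 22·204564071231 + 5678677496 = 4506088244578 → 225491876990827/4506088244578
APPEND 39: p_11 = 39·225491876990827 + 10236713948571 = 8804419916590824, q_11 = 39·4506088244578 + 204564071231 = 175942005609773 → 8804419916590824/175942005609773
APPEND 19: p_12 = 19·8804419916590824 + 225491876990827 = 167509470292216483, q_12 = 19·175942005609773 + 4506088244578 = 3347404194830265 → 167509470292216483/3347404194830265
APPEND 22: p_13 = 22·167509470292216483 + 8804419916590824 = 3694012766345353450, q_13 = 22·3347404194830265 + 175942005609773 = 73818834291875603 → 3694012766345353450/73818834291875603
APPEND 24: p_14 = 24·3694012766345353450 + 167509470292216483 = 88823815862580699283, q_14 = 24·73818834291875603 + 3347404194830265 = 1774999427199844737 → 88823815862580699283/1774999427199844737
APPEND 49: p_15 = 49·88823815862580699283 + 3694012766345353450 = 4356060990032799618317, q_15 = 49·1774999427199844737 + 73818834291875603 = 87048790767084267716 → 4356060990032799618317/87048790767084267716
APPEND 4: p_16 = 4·4356060990032799618317 + 88823815862580699283 = 17513067775993779172551, q_16 = 4·87048790767084267716 + 1774999427199844737 = 349970162495536915601 → 17513067775993779172551/349970162495536915601
APPEND 39: p_17 = 39·17513067775993779172551 + 4356060990032799618317 = 687365704253790187347806, q_17 = 39·349970162495536915601 + 87048790767084267716 = 13735885128093023976155 → 687365704253790187347806/13735885128093023976155
APPEND 15: p_18 = 15·687365704253790187347806 + 17513067775993779172551 = 10327998631582846589389641, q_18 = 15·13735885128093023976155 + 349970162495536915601 = 206388247083890896557926 → 10327998631582846589389641/206388247083890896557926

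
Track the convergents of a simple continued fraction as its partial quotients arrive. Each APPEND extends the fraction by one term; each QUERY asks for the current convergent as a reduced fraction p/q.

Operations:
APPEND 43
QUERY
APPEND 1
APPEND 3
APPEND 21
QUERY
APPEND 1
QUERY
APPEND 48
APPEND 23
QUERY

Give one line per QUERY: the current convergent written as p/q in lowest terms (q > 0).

APPEND 43: p_0 = 43·1 + 0 = 43, q_0 = 43·0 + 1 = 1 → 43/1
APPEND 1: p_1 = 1·43 + 1 = 44, q_1 = 1·1 + 0 = 1 → 44/1
APPEND 3: p_2 = 3·44 + 43 = 175, q_2 = 3·1 + 1 = 4 → 175/4
APPEND 21: p_3 = 21·175 + 44 = 3719, q_3 = 21·4 + 1 = 85 → 3719/85
APPEND 1: p_4 = 1·3719 + 175 = 3894, q_4 = 1·85 + 4 = 89 → 3894/89
APPEND 48: p_5 = 48·3894 + 3719 = 190631, q_5 = 48·89 + 85 = 4357 → 190631/4357
APPEND 23: p_6 = 23·190631 + 3894 = 4388407, q_6 = 23·4357 + 89 = 100300 → 4388407/100300

43/1
3719/85
3894/89
4388407/100300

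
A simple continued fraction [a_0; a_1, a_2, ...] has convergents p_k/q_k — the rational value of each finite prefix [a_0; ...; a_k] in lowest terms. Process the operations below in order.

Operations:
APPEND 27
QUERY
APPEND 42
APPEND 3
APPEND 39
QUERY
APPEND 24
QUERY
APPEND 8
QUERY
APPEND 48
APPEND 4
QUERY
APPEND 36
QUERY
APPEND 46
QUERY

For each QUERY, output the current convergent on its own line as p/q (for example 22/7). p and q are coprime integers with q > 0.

APPEND 27: p_0 = 27·1 + 0 = 27, q_0 = 27·0 + 1 = 1 → 27/1
APPEND 42: p_1 = 42·27 + 1 = 1135, q_1 = 42·1 + 0 = 42 → 1135/42
APPEND 3: p_2 = 3·1135 + 27 = 3432, q_2 = 3·42 + 1 = 127 → 3432/127
APPEND 39: p_3 = 39·3432 + 1135 = 134983, q_3 = 39·127 + 42 = 4995 → 134983/4995
APPEND 24: p_4 = 24·134983 + 3432 = 3243024, q_4 = 24·4995 + 127 = 120007 → 3243024/120007
APPEND 8: p_5 = 8·3243024 + 134983 = 26079175, q_5 = 8·120007 + 4995 = 965051 → 26079175/965051
APPEND 48: p_6 = 48·26079175 + 3243024 = 1255043424, q_6 = 48·965051 + 120007 = 46442455 → 1255043424/46442455
APPEND 4: p_7 = 4·1255043424 + 26079175 = 5046252871, q_7 = 4·46442455 + 965051 = 186734871 → 5046252871/186734871
APPEND 36: p_8 = 36·5046252871 + 1255043424 = 182920146780, q_8 = 36·186734871 + 46442455 = 6768897811 → 182920146780/6768897811
APPEND 46: p_9 = 46·182920146780 + 5046252871 = 8419373004751, q_9 = 46·6768897811 + 186734871 = 311556034177 → 8419373004751/311556034177

27/1
134983/4995
3243024/120007
26079175/965051
5046252871/186734871
182920146780/6768897811
8419373004751/311556034177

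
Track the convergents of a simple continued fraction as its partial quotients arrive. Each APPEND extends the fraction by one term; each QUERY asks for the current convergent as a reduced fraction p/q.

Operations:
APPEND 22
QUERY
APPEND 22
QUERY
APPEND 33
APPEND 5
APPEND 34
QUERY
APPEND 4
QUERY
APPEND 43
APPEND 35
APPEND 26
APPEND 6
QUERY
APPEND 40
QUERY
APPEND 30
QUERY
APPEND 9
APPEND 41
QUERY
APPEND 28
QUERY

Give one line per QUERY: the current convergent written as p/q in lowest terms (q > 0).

APPEND 22: p_0 = 22·1 + 0 = 22, q_0 = 22·0 + 1 = 1 → 22/1
APPEND 22: p_1 = 22·22 + 1 = 485, q_1 = 22·1 + 0 = 22 → 485/22
APPEND 33: p_2 = 33·485 + 22 = 16027, q_2 = 33·22 + 1 = 727 → 16027/727
APPEND 5: p_3 = 5·16027 + 485 = 80620, q_3 = 5·727 + 22 = 3657 → 80620/3657
APPEND 34: p_4 = 34·80620 + 16027 = 2757107, q_4 = 34·3657 + 727 = 125065 → 2757107/125065
APPEND 4: p_5 = 4·2757107 + 80620 = 11109048, q_5 = 4·125065 + 3657 = 503917 → 11109048/503917
APPEND 43: p_6 = 43·11109048 + 2757107 = 480446171, q_6 = 43·503917 + 125065 = 21793496 → 480446171/21793496
APPEND 35: p_7 = 35·480446171 + 11109048 = 16826725033, q_7 = 35·21793496 + 503917 = 763276277 → 16826725033/763276277
APPEND 26: p_8 = 26·16826725033 + 480446171 = 437975297029, q_8 = 26·763276277 + 21793496 = 19866976698 → 437975297029/19866976698
APPEND 6: p_9 = 6·437975297029 + 16826725033 = 2644678507207, q_9 = 6·19866976698 + 763276277 = 119965136465 → 2644678507207/119965136465
APPEND 40: p_10 = 40·2644678507207 + 437975297029 = 106225115585309, q_10 = 40·119965136465 + 19866976698 = 4818472435298 → 106225115585309/4818472435298
APPEND 30: p_11 = 30·106225115585309 + 2644678507207 = 3189398146066477, q_11 = 30·4818472435298 + 119965136465 = 144674138195405 → 3189398146066477/144674138195405
APPEND 9: p_12 = 9·3189398146066477 + 106225115585309 = 28810808430183602, q_12 = 9·144674138195405 + 4818472435298 = 1306885716193943 → 28810808430183602/1306885716193943
APPEND 41: p_13 = 41·28810808430183602 + 3189398146066477 = 1184432543783594159, q_13 = 41·1306885716193943 + 144674138195405 = 53726988502147068 → 1184432543783594159/53726988502147068
APPEND 28: p_14 = 28·1184432543783594159 + 28810808430183602 = 33192922034370820054, q_14 = 28·53726988502147068 + 1306885716193943 = 1505662563776311847 → 33192922034370820054/1505662563776311847

22/1
485/22
2757107/125065
11109048/503917
2644678507207/119965136465
106225115585309/4818472435298
3189398146066477/144674138195405
1184432543783594159/53726988502147068
33192922034370820054/1505662563776311847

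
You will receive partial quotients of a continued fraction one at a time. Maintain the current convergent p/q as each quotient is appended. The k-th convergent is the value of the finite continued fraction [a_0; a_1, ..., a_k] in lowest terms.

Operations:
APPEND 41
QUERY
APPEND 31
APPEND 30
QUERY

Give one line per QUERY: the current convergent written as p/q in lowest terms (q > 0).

APPEND 41: p_0 = 41·1 + 0 = 41, q_0 = 41·0 + 1 = 1 → 41/1
APPEND 31: p_1 = 31·41 + 1 = 1272, q_1 = 31·1 + 0 = 31 → 1272/31
APPEND 30: p_2 = 30·1272 + 41 = 38201, q_2 = 30·31 + 1 = 931 → 38201/931

41/1
38201/931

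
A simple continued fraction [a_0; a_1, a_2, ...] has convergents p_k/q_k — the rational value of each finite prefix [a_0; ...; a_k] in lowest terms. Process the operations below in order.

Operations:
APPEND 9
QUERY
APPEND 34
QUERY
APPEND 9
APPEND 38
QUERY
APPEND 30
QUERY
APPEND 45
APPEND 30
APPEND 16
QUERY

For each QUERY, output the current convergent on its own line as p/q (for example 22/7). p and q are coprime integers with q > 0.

9/1
307/34
105643/11700
3172062/351307
68760849265/7615288627

APPEND 9: p_0 = 9·1 + 0 = 9, q_0 = 9·0 + 1 = 1 → 9/1
APPEND 34: p_1 = 34·9 + 1 = 307, q_1 = 34·1 + 0 = 34 → 307/34
APPEND 9: p_2 = 9·307 + 9 = 2772, q_2 = 9·34 + 1 = 307 → 2772/307
APPEND 38: p_3 = 38·2772 + 307 = 105643, q_3 = 38·307 + 34 = 11700 → 105643/11700
APPEND 30: p_4 = 30·105643 + 2772 = 3172062, q_4 = 30·11700 + 307 = 351307 → 3172062/351307
APPEND 45: p_5 = 45·3172062 + 105643 = 142848433, q_5 = 45·351307 + 11700 = 15820515 → 142848433/15820515
APPEND 30: p_6 = 30·142848433 + 3172062 = 4288625052, q_6 = 30·15820515 + 351307 = 474966757 → 4288625052/474966757
APPEND 16: p_7 = 16·4288625052 + 142848433 = 68760849265, q_7 = 16·474966757 + 15820515 = 7615288627 → 68760849265/7615288627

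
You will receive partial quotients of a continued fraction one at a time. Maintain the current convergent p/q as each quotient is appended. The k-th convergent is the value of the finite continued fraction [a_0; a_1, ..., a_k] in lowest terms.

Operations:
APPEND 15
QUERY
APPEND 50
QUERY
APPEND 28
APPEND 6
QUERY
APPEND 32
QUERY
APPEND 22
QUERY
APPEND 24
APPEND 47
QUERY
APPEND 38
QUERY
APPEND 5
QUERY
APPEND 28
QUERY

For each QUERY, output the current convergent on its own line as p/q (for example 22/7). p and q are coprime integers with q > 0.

15/1
751/50
127009/8456
4085331/271993
90004291/5992302
101806855096/6778092629
3870824681963/257711607143
19455930264911/1295336128344
548636872099471/36527123200775

APPEND 15: p_0 = 15·1 + 0 = 15, q_0 = 15·0 + 1 = 1 → 15/1
APPEND 50: p_1 = 50·15 + 1 = 751, q_1 = 50·1 + 0 = 50 → 751/50
APPEND 28: p_2 = 28·751 + 15 = 21043, q_2 = 28·50 + 1 = 1401 → 21043/1401
APPEND 6: p_3 = 6·21043 + 751 = 127009, q_3 = 6·1401 + 50 = 8456 → 127009/8456
APPEND 32: p_4 = 32·127009 + 21043 = 4085331, q_4 = 32·8456 + 1401 = 271993 → 4085331/271993
APPEND 22: p_5 = 22·4085331 + 127009 = 90004291, q_5 = 22·271993 + 8456 = 5992302 → 90004291/5992302
APPEND 24: p_6 = 24·90004291 + 4085331 = 2164188315, q_6 = 24·5992302 + 271993 = 144087241 → 2164188315/144087241
APPEND 47: p_7 = 47·2164188315 + 90004291 = 101806855096, q_7 = 47·144087241 + 5992302 = 6778092629 → 101806855096/6778092629
APPEND 38: p_8 = 38·101806855096 + 2164188315 = 3870824681963, q_8 = 38·6778092629 + 144087241 = 257711607143 → 3870824681963/257711607143
APPEND 5: p_9 = 5·3870824681963 + 101806855096 = 19455930264911, q_9 = 5·257711607143 + 6778092629 = 1295336128344 → 19455930264911/1295336128344
APPEND 28: p_10 = 28·19455930264911 + 3870824681963 = 548636872099471, q_10 = 28·1295336128344 + 257711607143 = 36527123200775 → 548636872099471/36527123200775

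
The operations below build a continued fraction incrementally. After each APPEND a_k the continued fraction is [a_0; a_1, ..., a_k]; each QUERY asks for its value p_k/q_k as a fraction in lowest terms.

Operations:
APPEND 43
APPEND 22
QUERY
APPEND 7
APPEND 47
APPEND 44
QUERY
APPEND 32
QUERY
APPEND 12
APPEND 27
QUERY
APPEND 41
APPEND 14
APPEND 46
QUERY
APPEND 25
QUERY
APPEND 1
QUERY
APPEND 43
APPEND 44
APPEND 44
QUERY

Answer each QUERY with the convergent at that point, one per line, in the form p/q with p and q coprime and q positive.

APPEND 43: p_0 = 43·1 + 0 = 43, q_0 = 43·0 + 1 = 1 → 43/1
APPEND 22: p_1 = 22·43 + 1 = 947, q_1 = 22·1 + 0 = 22 → 947/22
APPEND 7: p_2 = 7·947 + 43 = 6672, q_2 = 7·22 + 1 = 155 → 6672/155
APPEND 47: p_3 = 47·6672 + 947 = 314531, q_3 = 47·155 + 22 = 7307 → 314531/7307
APPEND 44: p_4 = 44·314531 + 6672 = 13846036, q_4 = 44·7307 + 155 = 321663 → 13846036/321663
APPEND 32: p_5 = 32·13846036 + 314531 = 443387683, q_5 = 32·321663 + 7307 = 10300523 → 443387683/10300523
APPEND 12: p_6 = 12·443387683 + 13846036 = 5334498232, q_6 = 12·10300523 + 321663 = 123927939 → 5334498232/123927939
APPEND 27: p_7 = 27·5334498232 + 443387683 = 144474839947, q_7 = 27·123927939 + 10300523 = 3356354876 → 144474839947/3356354876
APPEND 41: p_8 = 41·144474839947 + 5334498232 = 5928802936059, q_8 = 41·3356354876 + 123927939 = 137734477855 → 5928802936059/137734477855
APPEND 14: p_9 = 14·5928802936059 + 144474839947 = 83147715944773, q_9 = 14·137734477855 + 3356354876 = 1931639044846 → 83147715944773/1931639044846
APPEND 46: p_10 = 46·83147715944773 + 5928802936059 = 3830723736395617, q_10 = 46·1931639044846 + 137734477855 = 88993130540771 → 3830723736395617/88993130540771
APPEND 25: p_11 = 25·3830723736395617 + 83147715944773 = 95851241125835198, q_11 = 25·88993130540771 + 1931639044846 = 2226759902564121 → 95851241125835198/2226759902564121
APPEND 1: p_12 = 1·95851241125835198 + 3830723736395617 = 99681964862230815, q_12 = 1·2226759902564121 + 88993130540771 = 2315753033104892 → 99681964862230815/2315753033104892
APPEND 43: p_13 = 43·99681964862230815 + 95851241125835198 = 4382175730201760243, q_13 = 43·2315753033104892 + 2226759902564121 = 101804140326074477 → 4382175730201760243/101804140326074477
APPEND 44: p_14 = 44·4382175730201760243 + 99681964862230815 = 192915414093739681507, q_14 = 44·101804140326074477 + 2315753033104892 = 4481697927380381880 → 192915414093739681507/4481697927380381880
APPEND 44: p_15 = 44·192915414093739681507 + 4382175730201760243 = 8492660395854747746551, q_15 = 44·4481697927380381880 + 101804140326074477 = 197296512945062877197 → 8492660395854747746551/197296512945062877197

947/22
13846036/321663
443387683/10300523
144474839947/3356354876
3830723736395617/88993130540771
95851241125835198/2226759902564121
99681964862230815/2315753033104892
8492660395854747746551/197296512945062877197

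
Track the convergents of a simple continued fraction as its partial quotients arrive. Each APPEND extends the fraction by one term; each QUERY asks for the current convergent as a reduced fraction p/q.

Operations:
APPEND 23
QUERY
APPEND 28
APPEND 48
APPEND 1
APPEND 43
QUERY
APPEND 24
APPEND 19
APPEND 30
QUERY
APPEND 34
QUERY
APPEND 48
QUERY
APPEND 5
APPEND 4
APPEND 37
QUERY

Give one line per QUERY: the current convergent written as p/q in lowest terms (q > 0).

APPEND 23: p_0 = 23·1 + 0 = 23, q_0 = 23·0 + 1 = 1 → 23/1
APPEND 28: p_1 = 28·23 + 1 = 645, q_1 = 28·1 + 0 = 28 → 645/28
APPEND 48: p_2 = 48·645 + 23 = 30983, q_2 = 48·28 + 1 = 1345 → 30983/1345
APPEND 1: p_3 = 1·30983 + 645 = 31628, q_3 = 1·1345 + 28 = 1373 → 31628/1373
APPEND 43: p_4 = 43·31628 + 30983 = 1390987, q_4 = 43·1373 + 1345 = 60384 → 1390987/60384
APPEND 24: p_5 = 24·1390987 + 31628 = 33415316, q_5 = 24·60384 + 1373 = 1450589 → 33415316/1450589
APPEND 19: p_6 = 19·33415316 + 1390987 = 636281991, q_6 = 19·1450589 + 60384 = 27621575 → 636281991/27621575
APPEND 30: p_7 = 30·636281991 + 33415316 = 19121875046, q_7 = 30·27621575 + 1450589 = 830097839 → 19121875046/830097839
APPEND 34: p_8 = 34·19121875046 + 636281991 = 650780033555, q_8 = 34·830097839 + 27621575 = 28250948101 → 650780033555/28250948101
APPEND 48: p_9 = 48·650780033555 + 19121875046 = 31256563485686, q_9 = 48·28250948101 + 830097839 = 1356875606687 → 31256563485686/1356875606687
APPEND 5: p_10 = 5·31256563485686 + 650780033555 = 156933597461985, q_10 = 5·1356875606687 + 28250948101 = 6812628981536 → 156933597461985/6812628981536
APPEND 4: p_11 = 4·156933597461985 + 31256563485686 = 658990953333626, q_11 = 4·6812628981536 + 1356875606687 = 28607391532831 → 658990953333626/28607391532831
APPEND 37: p_12 = 37·658990953333626 + 156933597461985 = 24539598870806147, q_12 = 37·28607391532831 + 6812628981536 = 1065286115696283 → 24539598870806147/1065286115696283

23/1
1390987/60384
19121875046/830097839
650780033555/28250948101
31256563485686/1356875606687
24539598870806147/1065286115696283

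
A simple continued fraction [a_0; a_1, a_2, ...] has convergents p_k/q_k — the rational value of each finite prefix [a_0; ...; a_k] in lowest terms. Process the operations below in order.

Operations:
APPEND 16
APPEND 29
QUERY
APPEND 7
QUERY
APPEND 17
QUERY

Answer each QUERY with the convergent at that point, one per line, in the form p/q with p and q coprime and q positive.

APPEND 16: p_0 = 16·1 + 0 = 16, q_0 = 16·0 + 1 = 1 → 16/1
APPEND 29: p_1 = 29·16 + 1 = 465, q_1 = 29·1 + 0 = 29 → 465/29
APPEND 7: p_2 = 7·465 + 16 = 3271, q_2 = 7·29 + 1 = 204 → 3271/204
APPEND 17: p_3 = 17·3271 + 465 = 56072, q_3 = 17·204 + 29 = 3497 → 56072/3497

465/29
3271/204
56072/3497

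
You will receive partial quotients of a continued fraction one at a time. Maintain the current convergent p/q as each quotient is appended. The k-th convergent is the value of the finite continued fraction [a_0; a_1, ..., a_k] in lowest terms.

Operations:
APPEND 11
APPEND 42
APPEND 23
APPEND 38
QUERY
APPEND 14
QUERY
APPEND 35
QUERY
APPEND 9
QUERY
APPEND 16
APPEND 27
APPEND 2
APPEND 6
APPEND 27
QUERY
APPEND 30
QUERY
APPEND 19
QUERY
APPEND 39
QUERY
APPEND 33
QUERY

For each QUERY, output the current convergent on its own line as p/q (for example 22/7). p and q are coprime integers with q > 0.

405543/36788
5688262/515999
199494713/18096753
1801140679/163386776
281933828283125/25575047960214
8468397598493566/768193288639841
161181488199660879/14621247532117193
6294546437385267847/570996847041210368
207881213921913499830/18857517199892059337

APPEND 11: p_0 = 11·1 + 0 = 11, q_0 = 11·0 + 1 = 1 → 11/1
APPEND 42: p_1 = 42·11 + 1 = 463, q_1 = 42·1 + 0 = 42 → 463/42
APPEND 23: p_2 = 23·463 + 11 = 10660, q_2 = 23·42 + 1 = 967 → 10660/967
APPEND 38: p_3 = 38·10660 + 463 = 405543, q_3 = 38·967 + 42 = 36788 → 405543/36788
APPEND 14: p_4 = 14·405543 + 10660 = 5688262, q_4 = 14·36788 + 967 = 515999 → 5688262/515999
APPEND 35: p_5 = 35·5688262 + 405543 = 199494713, q_5 = 35·515999 + 36788 = 18096753 → 199494713/18096753
APPEND 9: p_6 = 9·199494713 + 5688262 = 1801140679, q_6 = 9·18096753 + 515999 = 163386776 → 1801140679/163386776
APPEND 16: p_7 = 16·1801140679 + 199494713 = 29017745577, q_7 = 16·163386776 + 18096753 = 2632285169 → 29017745577/2632285169
APPEND 27: p_8 = 27·29017745577 + 1801140679 = 785280271258, q_8 = 27·2632285169 + 163386776 = 71235086339 → 785280271258/71235086339
APPEND 2: p_9 = 2·785280271258 + 29017745577 = 1599578288093, q_9 = 2·71235086339 + 2632285169 = 145102457847 → 1599578288093/145102457847
APPEND 6: p_10 = 6·1599578288093 + 785280271258 = 10382749999816, q_10 = 6·145102457847 + 71235086339 = 941849833421 → 10382749999816/941849833421
APPEND 27: p_11 = 27·10382749999816 + 1599578288093 = 281933828283125, q_11 = 27·941849833421 + 145102457847 = 25575047960214 → 281933828283125/25575047960214
APPEND 30: p_12 = 30·281933828283125 + 10382749999816 = 8468397598493566, q_12 = 30·25575047960214 + 941849833421 = 768193288639841 → 8468397598493566/768193288639841
APPEND 19: p_13 = 19·8468397598493566 + 281933828283125 = 161181488199660879, q_13 = 19·768193288639841 + 25575047960214 = 14621247532117193 → 161181488199660879/14621247532117193
APPEND 39: p_14 = 39·161181488199660879 + 8468397598493566 = 6294546437385267847, q_14 = 39·14621247532117193 + 768193288639841 = 570996847041210368 → 6294546437385267847/570996847041210368
APPEND 33: p_15 = 33·6294546437385267847 + 161181488199660879 = 207881213921913499830, q_15 = 33·570996847041210368 + 14621247532117193 = 18857517199892059337 → 207881213921913499830/18857517199892059337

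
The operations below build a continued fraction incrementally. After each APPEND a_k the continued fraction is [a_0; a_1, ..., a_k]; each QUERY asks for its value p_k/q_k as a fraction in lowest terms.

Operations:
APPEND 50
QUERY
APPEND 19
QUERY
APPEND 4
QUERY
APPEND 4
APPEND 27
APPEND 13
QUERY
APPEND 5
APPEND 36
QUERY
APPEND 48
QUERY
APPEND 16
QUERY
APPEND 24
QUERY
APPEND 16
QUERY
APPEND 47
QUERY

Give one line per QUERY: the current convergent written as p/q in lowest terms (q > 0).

APPEND 50: p_0 = 50·1 + 0 = 50, q_0 = 50·0 + 1 = 1 → 50/1
APPEND 19: p_1 = 19·50 + 1 = 951, q_1 = 19·1 + 0 = 19 → 951/19
APPEND 4: p_2 = 4·951 + 50 = 3854, q_2 = 4·19 + 1 = 77 → 3854/77
APPEND 4: p_3 = 4·3854 + 951 = 16367, q_3 = 4·77 + 19 = 327 → 16367/327
APPEND 27: p_4 = 27·16367 + 3854 = 445763, q_4 = 27·327 + 77 = 8906 → 445763/8906
APPEND 13: p_5 = 13·445763 + 16367 = 5811286, q_5 = 13·8906 + 327 = 116105 → 5811286/116105
APPEND 5: p_6 = 5·5811286 + 445763 = 29502193, q_6 = 5·116105 + 8906 = 589431 → 29502193/589431
APPEND 36: p_7 = 36·29502193 + 5811286 = 1067890234, q_7 = 36·589431 + 116105 = 21335621 → 1067890234/21335621
APPEND 48: p_8 = 48·1067890234 + 29502193 = 51288233425, q_8 = 48·21335621 + 589431 = 1024699239 → 51288233425/1024699239
APPEND 16: p_9 = 16·51288233425 + 1067890234 = 821679625034, q_9 = 16·1024699239 + 21335621 = 16416523445 → 821679625034/16416523445
APPEND 24: p_10 = 24·821679625034 + 51288233425 = 19771599234241, q_10 = 24·16416523445 + 1024699239 = 395021261919 → 19771599234241/395021261919
APPEND 16: p_11 = 16·19771599234241 + 821679625034 = 317167267372890, q_11 = 16·395021261919 + 16416523445 = 6336756714149 → 317167267372890/6336756714149
APPEND 47: p_12 = 47·317167267372890 + 19771599234241 = 14926633165760071, q_12 = 47·6336756714149 + 395021261919 = 298222586826922 → 14926633165760071/298222586826922

50/1
951/19
3854/77
5811286/116105
1067890234/21335621
51288233425/1024699239
821679625034/16416523445
19771599234241/395021261919
317167267372890/6336756714149
14926633165760071/298222586826922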